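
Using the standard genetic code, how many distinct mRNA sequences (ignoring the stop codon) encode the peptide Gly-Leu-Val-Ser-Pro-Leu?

Gly: 4 codons.
Leu: 6 codons.
Val: 4 codons.
Ser: 6 codons.
Pro: 4 codons.
Leu: 6 codons.
4 × 6 × 4 × 6 × 4 × 6 = 13824.

13824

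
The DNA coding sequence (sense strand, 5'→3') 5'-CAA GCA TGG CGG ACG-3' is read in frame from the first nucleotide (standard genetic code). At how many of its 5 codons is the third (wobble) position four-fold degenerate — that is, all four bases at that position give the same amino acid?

Codon 1 CAA (Gln): third position 2-fold.
Codon 2 GCA (Ala): third position 4-fold.
Codon 3 TGG (Trp): third position 1-fold.
Codon 4 CGG (Arg): third position 4-fold.
Codon 5 ACG (Thr): third position 4-fold.
Four-fold degenerate third positions: 3.

3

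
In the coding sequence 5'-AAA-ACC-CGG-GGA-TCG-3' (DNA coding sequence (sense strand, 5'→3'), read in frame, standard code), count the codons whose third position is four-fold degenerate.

Codon 1 AAA (Lys): third position 2-fold.
Codon 2 ACC (Thr): third position 4-fold.
Codon 3 CGG (Arg): third position 4-fold.
Codon 4 GGA (Gly): third position 4-fold.
Codon 5 TCG (Ser): third position 4-fold.
Four-fold degenerate third positions: 4.

4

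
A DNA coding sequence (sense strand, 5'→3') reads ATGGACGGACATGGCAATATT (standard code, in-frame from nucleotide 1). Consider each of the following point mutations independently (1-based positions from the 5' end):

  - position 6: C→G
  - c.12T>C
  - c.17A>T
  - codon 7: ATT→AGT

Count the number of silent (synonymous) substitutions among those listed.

Codon 2: GAC (Asp) → GAG (Glu) — missense.
Codon 4: CAT (His) → CAC (His) — synonymous.
Codon 6: AAT (Asn) → ATT (Ile) — missense.
Codon 7: ATT (Ile) → AGT (Ser) — missense.
Synonymous: 1 of 4.

1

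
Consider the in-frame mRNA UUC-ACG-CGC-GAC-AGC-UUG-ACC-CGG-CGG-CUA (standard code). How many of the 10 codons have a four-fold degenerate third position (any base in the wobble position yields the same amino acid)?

Codon 1 UUC (Phe): third position 2-fold.
Codon 2 ACG (Thr): third position 4-fold.
Codon 3 CGC (Arg): third position 4-fold.
Codon 4 GAC (Asp): third position 2-fold.
Codon 5 AGC (Ser): third position 2-fold.
Codon 6 UUG (Leu): third position 2-fold.
Codon 7 ACC (Thr): third position 4-fold.
Codon 8 CGG (Arg): third position 4-fold.
Codon 9 CGG (Arg): third position 4-fold.
Codon 10 CUA (Leu): third position 4-fold.
Four-fold degenerate third positions: 6.

6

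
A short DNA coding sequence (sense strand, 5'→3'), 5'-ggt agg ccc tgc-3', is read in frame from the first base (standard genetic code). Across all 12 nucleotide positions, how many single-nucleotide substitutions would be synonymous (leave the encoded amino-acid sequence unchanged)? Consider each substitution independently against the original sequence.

9

Codon 1 (GGT, Gly): 3 synonymous substitutions.
Codon 2 (AGG, Arg): 2 synonymous substitutions.
Codon 3 (CCC, Pro): 3 synonymous substitutions.
Codon 4 (TGC, Cys): 1 synonymous substitution.
Total: 3 + 2 + 3 + 1 = 9.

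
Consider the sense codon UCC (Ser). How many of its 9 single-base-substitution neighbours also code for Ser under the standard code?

Position 1: none → 0 synonymous.
Position 2: none → 0 synonymous.
Position 3: UCU, UCA, UCG → 3 synonymous.
Total: 0 + 0 + 3 = 3.

3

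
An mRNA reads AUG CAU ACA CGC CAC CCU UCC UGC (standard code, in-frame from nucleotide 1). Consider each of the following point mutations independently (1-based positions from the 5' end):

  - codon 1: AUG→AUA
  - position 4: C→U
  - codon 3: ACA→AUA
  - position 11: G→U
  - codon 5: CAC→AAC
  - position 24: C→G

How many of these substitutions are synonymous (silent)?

0

Codon 1: AUG (Met) → AUA (Ile) — missense.
Codon 2: CAU (His) → UAU (Tyr) — missense.
Codon 3: ACA (Thr) → AUA (Ile) — missense.
Codon 4: CGC (Arg) → CUC (Leu) — missense.
Codon 5: CAC (His) → AAC (Asn) — missense.
Codon 8: UGC (Cys) → UGG (Trp) — missense.
Synonymous: 0 of 6.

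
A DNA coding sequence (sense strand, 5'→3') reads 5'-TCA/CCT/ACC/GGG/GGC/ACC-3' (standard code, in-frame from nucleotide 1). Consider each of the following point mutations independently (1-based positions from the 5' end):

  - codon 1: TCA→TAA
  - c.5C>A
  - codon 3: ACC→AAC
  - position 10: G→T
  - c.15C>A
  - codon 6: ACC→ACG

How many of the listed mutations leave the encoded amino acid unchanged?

Codon 1: TCA (Ser) → TAA (Stop) — nonsense.
Codon 2: CCT (Pro) → CAT (His) — missense.
Codon 3: ACC (Thr) → AAC (Asn) — missense.
Codon 4: GGG (Gly) → TGG (Trp) — missense.
Codon 5: GGC (Gly) → GGA (Gly) — synonymous.
Codon 6: ACC (Thr) → ACG (Thr) — synonymous.
Synonymous: 2 of 6.

2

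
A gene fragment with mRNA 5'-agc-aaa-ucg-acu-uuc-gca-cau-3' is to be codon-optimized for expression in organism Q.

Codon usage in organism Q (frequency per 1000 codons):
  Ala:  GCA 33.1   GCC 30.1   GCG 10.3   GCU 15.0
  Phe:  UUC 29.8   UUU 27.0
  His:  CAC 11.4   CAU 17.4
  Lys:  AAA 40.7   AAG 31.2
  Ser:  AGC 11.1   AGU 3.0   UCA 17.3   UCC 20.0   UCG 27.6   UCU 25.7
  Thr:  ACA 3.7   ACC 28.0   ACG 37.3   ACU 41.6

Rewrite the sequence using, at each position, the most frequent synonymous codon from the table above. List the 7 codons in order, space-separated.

Codon 1 (Ser): best is UCG at 27.6.
Codon 2 (Lys): best is AAA at 40.7.
Codon 3 (Ser): best is UCG at 27.6.
Codon 4 (Thr): best is ACU at 41.6.
Codon 5 (Phe): best is UUC at 29.8.
Codon 6 (Ala): best is GCA at 33.1.
Codon 7 (His): best is CAU at 17.4.

UCG AAA UCG ACU UUC GCA CAU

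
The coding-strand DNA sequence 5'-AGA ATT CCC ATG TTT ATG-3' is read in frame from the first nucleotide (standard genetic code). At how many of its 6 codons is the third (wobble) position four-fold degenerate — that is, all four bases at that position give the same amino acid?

Codon 1 AGA (Arg): third position 2-fold.
Codon 2 ATT (Ile): third position 3-fold.
Codon 3 CCC (Pro): third position 4-fold.
Codon 4 ATG (Met): third position 1-fold.
Codon 5 TTT (Phe): third position 2-fold.
Codon 6 ATG (Met): third position 1-fold.
Four-fold degenerate third positions: 1.

1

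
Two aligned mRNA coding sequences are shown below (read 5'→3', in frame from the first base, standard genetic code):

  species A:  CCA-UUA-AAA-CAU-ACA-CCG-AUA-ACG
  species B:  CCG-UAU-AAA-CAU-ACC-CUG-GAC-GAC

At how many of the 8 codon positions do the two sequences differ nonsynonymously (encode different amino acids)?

4

Codon 1: CCA Pro / CCG Pro — synonymous.
Codon 2: UUA Leu / UAU Tyr — nonsynonymous.
Codon 3: AAA Lys / AAA Lys — identical.
Codon 4: CAU His / CAU His — identical.
Codon 5: ACA Thr / ACC Thr — synonymous.
Codon 6: CCG Pro / CUG Leu — nonsynonymous.
Codon 7: AUA Ile / GAC Asp — nonsynonymous.
Codon 8: ACG Thr / GAC Asp — nonsynonymous.
Nonsynonymous differences: 4.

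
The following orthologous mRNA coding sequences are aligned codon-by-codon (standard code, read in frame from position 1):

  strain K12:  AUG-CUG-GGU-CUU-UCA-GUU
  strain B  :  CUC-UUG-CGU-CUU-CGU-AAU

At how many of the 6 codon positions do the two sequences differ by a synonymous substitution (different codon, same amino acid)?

1

Codon 1: AUG Met / CUC Leu — nonsynonymous.
Codon 2: CUG Leu / UUG Leu — synonymous.
Codon 3: GGU Gly / CGU Arg — nonsynonymous.
Codon 4: CUU Leu / CUU Leu — identical.
Codon 5: UCA Ser / CGU Arg — nonsynonymous.
Codon 6: GUU Val / AAU Asn — nonsynonymous.
Synonymous differences: 1.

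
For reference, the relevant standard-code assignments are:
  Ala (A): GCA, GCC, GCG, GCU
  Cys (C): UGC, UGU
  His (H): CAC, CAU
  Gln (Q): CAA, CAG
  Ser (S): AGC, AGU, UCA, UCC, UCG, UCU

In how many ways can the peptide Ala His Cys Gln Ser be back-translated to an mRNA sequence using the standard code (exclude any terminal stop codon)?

192

Ala: 4 codons.
His: 2 codons.
Cys: 2 codons.
Gln: 2 codons.
Ser: 6 codons.
4 × 2 × 2 × 2 × 6 = 192.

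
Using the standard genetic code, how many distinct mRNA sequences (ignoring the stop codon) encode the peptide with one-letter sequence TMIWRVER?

3456

Thr: 4 codons.
Met: 1 codon.
Ile: 3 codons.
Trp: 1 codon.
Arg: 6 codons.
Val: 4 codons.
Glu: 2 codons.
Arg: 6 codons.
4 × 1 × 3 × 1 × 6 × 4 × 2 × 6 = 3456.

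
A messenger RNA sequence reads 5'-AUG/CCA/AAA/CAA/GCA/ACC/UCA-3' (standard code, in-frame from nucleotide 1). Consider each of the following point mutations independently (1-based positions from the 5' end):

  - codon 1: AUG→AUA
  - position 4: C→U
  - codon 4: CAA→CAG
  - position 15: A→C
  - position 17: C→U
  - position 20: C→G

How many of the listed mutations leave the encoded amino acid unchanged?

2

Codon 1: AUG (Met) → AUA (Ile) — missense.
Codon 2: CCA (Pro) → UCA (Ser) — missense.
Codon 4: CAA (Gln) → CAG (Gln) — synonymous.
Codon 5: GCA (Ala) → GCC (Ala) — synonymous.
Codon 6: ACC (Thr) → AUC (Ile) — missense.
Codon 7: UCA (Ser) → UGA (Stop) — nonsense.
Synonymous: 2 of 6.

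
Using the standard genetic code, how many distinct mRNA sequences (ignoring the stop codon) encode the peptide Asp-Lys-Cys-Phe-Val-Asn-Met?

128

Asp: 2 codons.
Lys: 2 codons.
Cys: 2 codons.
Phe: 2 codons.
Val: 4 codons.
Asn: 2 codons.
Met: 1 codon.
2 × 2 × 2 × 2 × 4 × 2 × 1 = 128.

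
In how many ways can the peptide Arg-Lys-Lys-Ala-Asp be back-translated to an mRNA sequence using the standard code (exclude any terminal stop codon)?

Arg: 6 codons.
Lys: 2 codons.
Lys: 2 codons.
Ala: 4 codons.
Asp: 2 codons.
6 × 2 × 2 × 4 × 2 = 192.

192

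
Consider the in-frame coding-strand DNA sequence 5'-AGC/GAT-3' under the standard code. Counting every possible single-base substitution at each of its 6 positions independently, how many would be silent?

2

Codon 1 (AGC, Ser): 1 synonymous substitution.
Codon 2 (GAT, Asp): 1 synonymous substitution.
Total: 1 + 1 = 2.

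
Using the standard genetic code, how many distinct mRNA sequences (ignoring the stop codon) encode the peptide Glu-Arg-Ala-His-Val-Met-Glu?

Glu: 2 codons.
Arg: 6 codons.
Ala: 4 codons.
His: 2 codons.
Val: 4 codons.
Met: 1 codon.
Glu: 2 codons.
2 × 6 × 4 × 2 × 4 × 1 × 2 = 768.

768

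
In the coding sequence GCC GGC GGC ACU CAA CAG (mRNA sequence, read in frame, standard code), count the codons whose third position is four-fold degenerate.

Codon 1 GCC (Ala): third position 4-fold.
Codon 2 GGC (Gly): third position 4-fold.
Codon 3 GGC (Gly): third position 4-fold.
Codon 4 ACU (Thr): third position 4-fold.
Codon 5 CAA (Gln): third position 2-fold.
Codon 6 CAG (Gln): third position 2-fold.
Four-fold degenerate third positions: 4.

4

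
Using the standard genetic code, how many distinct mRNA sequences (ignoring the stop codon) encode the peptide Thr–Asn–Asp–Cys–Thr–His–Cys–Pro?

2048

Thr: 4 codons.
Asn: 2 codons.
Asp: 2 codons.
Cys: 2 codons.
Thr: 4 codons.
His: 2 codons.
Cys: 2 codons.
Pro: 4 codons.
4 × 2 × 2 × 2 × 4 × 2 × 2 × 4 = 2048.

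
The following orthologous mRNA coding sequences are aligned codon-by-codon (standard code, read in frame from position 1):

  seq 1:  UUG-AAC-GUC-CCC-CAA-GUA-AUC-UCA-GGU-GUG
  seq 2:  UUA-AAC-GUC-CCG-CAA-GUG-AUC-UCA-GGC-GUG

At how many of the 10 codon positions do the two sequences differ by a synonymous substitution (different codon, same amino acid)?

Codon 1: UUG Leu / UUA Leu — synonymous.
Codon 2: AAC Asn / AAC Asn — identical.
Codon 3: GUC Val / GUC Val — identical.
Codon 4: CCC Pro / CCG Pro — synonymous.
Codon 5: CAA Gln / CAA Gln — identical.
Codon 6: GUA Val / GUG Val — synonymous.
Codon 7: AUC Ile / AUC Ile — identical.
Codon 8: UCA Ser / UCA Ser — identical.
Codon 9: GGU Gly / GGC Gly — synonymous.
Codon 10: GUG Val / GUG Val — identical.
Synonymous differences: 4.

4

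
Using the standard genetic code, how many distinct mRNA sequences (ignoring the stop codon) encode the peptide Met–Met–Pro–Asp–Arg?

48

Met: 1 codon.
Met: 1 codon.
Pro: 4 codons.
Asp: 2 codons.
Arg: 6 codons.
1 × 1 × 4 × 2 × 6 = 48.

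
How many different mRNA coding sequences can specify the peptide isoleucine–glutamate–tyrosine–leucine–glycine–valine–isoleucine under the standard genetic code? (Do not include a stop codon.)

Ile: 3 codons.
Glu: 2 codons.
Tyr: 2 codons.
Leu: 6 codons.
Gly: 4 codons.
Val: 4 codons.
Ile: 3 codons.
3 × 2 × 2 × 6 × 4 × 4 × 3 = 3456.

3456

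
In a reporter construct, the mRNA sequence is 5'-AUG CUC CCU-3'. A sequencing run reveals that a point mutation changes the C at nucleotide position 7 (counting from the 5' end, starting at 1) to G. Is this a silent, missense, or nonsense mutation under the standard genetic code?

Position 7 falls in codon 3: CCU → Pro.
After the substitution the codon is GCU → Ala.
Pro ≠ Ala, so this is a missense mutation.

missense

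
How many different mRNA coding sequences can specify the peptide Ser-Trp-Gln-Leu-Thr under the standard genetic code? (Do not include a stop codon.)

Ser: 6 codons.
Trp: 1 codon.
Gln: 2 codons.
Leu: 6 codons.
Thr: 4 codons.
6 × 1 × 2 × 6 × 4 = 288.

288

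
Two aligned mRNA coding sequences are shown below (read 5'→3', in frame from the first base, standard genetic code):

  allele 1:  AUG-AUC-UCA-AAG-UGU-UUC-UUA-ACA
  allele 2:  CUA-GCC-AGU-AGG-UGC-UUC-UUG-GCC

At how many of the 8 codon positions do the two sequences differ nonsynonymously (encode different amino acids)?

4

Codon 1: AUG Met / CUA Leu — nonsynonymous.
Codon 2: AUC Ile / GCC Ala — nonsynonymous.
Codon 3: UCA Ser / AGU Ser — synonymous.
Codon 4: AAG Lys / AGG Arg — nonsynonymous.
Codon 5: UGU Cys / UGC Cys — synonymous.
Codon 6: UUC Phe / UUC Phe — identical.
Codon 7: UUA Leu / UUG Leu — synonymous.
Codon 8: ACA Thr / GCC Ala — nonsynonymous.
Nonsynonymous differences: 4.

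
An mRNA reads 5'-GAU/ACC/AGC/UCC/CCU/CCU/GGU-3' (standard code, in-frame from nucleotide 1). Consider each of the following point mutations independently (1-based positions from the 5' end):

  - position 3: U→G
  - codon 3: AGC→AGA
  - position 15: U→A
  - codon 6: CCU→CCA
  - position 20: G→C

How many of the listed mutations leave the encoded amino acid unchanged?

Codon 1: GAU (Asp) → GAG (Glu) — missense.
Codon 3: AGC (Ser) → AGA (Arg) — missense.
Codon 5: CCU (Pro) → CCA (Pro) — synonymous.
Codon 6: CCU (Pro) → CCA (Pro) — synonymous.
Codon 7: GGU (Gly) → GCU (Ala) — missense.
Synonymous: 2 of 5.

2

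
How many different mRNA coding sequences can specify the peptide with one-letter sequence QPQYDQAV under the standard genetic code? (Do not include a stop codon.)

Gln: 2 codons.
Pro: 4 codons.
Gln: 2 codons.
Tyr: 2 codons.
Asp: 2 codons.
Gln: 2 codons.
Ala: 4 codons.
Val: 4 codons.
2 × 4 × 2 × 2 × 2 × 2 × 4 × 4 = 2048.

2048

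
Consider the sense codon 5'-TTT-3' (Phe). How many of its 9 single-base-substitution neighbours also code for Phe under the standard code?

1

Position 1: none → 0 synonymous.
Position 2: none → 0 synonymous.
Position 3: TTC → 1 synonymous.
Total: 0 + 0 + 1 = 1.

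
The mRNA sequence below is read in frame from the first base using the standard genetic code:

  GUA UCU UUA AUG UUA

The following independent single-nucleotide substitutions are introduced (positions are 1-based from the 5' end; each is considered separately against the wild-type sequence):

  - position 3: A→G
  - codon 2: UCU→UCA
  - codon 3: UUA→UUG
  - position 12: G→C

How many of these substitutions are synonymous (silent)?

3

Codon 1: GUA (Val) → GUG (Val) — synonymous.
Codon 2: UCU (Ser) → UCA (Ser) — synonymous.
Codon 3: UUA (Leu) → UUG (Leu) — synonymous.
Codon 4: AUG (Met) → AUC (Ile) — missense.
Synonymous: 3 of 4.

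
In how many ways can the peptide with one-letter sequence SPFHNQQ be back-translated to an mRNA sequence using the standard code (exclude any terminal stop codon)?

Ser: 6 codons.
Pro: 4 codons.
Phe: 2 codons.
His: 2 codons.
Asn: 2 codons.
Gln: 2 codons.
Gln: 2 codons.
6 × 4 × 2 × 2 × 2 × 2 × 2 = 768.

768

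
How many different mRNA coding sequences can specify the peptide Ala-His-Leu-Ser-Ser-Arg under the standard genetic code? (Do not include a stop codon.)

10368

Ala: 4 codons.
His: 2 codons.
Leu: 6 codons.
Ser: 6 codons.
Ser: 6 codons.
Arg: 6 codons.
4 × 2 × 6 × 6 × 6 × 6 = 10368.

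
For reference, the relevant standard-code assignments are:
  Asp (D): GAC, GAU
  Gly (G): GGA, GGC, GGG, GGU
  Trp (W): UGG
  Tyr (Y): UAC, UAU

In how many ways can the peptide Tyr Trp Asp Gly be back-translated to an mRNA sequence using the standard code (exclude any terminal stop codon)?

16

Tyr: 2 codons.
Trp: 1 codon.
Asp: 2 codons.
Gly: 4 codons.
2 × 1 × 2 × 4 = 16.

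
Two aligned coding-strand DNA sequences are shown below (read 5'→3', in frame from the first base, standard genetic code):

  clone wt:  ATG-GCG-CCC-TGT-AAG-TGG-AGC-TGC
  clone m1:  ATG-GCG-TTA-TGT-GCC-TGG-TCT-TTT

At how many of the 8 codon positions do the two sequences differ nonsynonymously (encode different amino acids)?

3

Codon 1: ATG Met / ATG Met — identical.
Codon 2: GCG Ala / GCG Ala — identical.
Codon 3: CCC Pro / TTA Leu — nonsynonymous.
Codon 4: TGT Cys / TGT Cys — identical.
Codon 5: AAG Lys / GCC Ala — nonsynonymous.
Codon 6: TGG Trp / TGG Trp — identical.
Codon 7: AGC Ser / TCT Ser — synonymous.
Codon 8: TGC Cys / TTT Phe — nonsynonymous.
Nonsynonymous differences: 3.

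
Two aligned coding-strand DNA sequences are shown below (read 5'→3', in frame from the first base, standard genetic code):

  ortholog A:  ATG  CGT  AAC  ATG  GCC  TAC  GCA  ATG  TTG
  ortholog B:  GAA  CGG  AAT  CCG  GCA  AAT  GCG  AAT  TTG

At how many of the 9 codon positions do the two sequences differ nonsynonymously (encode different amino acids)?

Codon 1: ATG Met / GAA Glu — nonsynonymous.
Codon 2: CGT Arg / CGG Arg — synonymous.
Codon 3: AAC Asn / AAT Asn — synonymous.
Codon 4: ATG Met / CCG Pro — nonsynonymous.
Codon 5: GCC Ala / GCA Ala — synonymous.
Codon 6: TAC Tyr / AAT Asn — nonsynonymous.
Codon 7: GCA Ala / GCG Ala — synonymous.
Codon 8: ATG Met / AAT Asn — nonsynonymous.
Codon 9: TTG Leu / TTG Leu — identical.
Nonsynonymous differences: 4.

4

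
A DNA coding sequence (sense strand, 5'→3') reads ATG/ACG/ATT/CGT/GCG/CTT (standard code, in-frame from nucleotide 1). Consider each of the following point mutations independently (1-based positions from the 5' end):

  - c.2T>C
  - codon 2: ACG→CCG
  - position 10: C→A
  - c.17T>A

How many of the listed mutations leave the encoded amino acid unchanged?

0

Codon 1: ATG (Met) → ACG (Thr) — missense.
Codon 2: ACG (Thr) → CCG (Pro) — missense.
Codon 4: CGT (Arg) → AGT (Ser) — missense.
Codon 6: CTT (Leu) → CAT (His) — missense.
Synonymous: 0 of 4.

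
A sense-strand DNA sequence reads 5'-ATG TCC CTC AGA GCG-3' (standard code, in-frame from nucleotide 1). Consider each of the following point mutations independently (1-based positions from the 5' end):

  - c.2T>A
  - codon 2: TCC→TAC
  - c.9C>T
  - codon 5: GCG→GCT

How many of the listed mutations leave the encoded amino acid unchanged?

Codon 1: ATG (Met) → AAG (Lys) — missense.
Codon 2: TCC (Ser) → TAC (Tyr) — missense.
Codon 3: CTC (Leu) → CTT (Leu) — synonymous.
Codon 5: GCG (Ala) → GCT (Ala) — synonymous.
Synonymous: 2 of 4.

2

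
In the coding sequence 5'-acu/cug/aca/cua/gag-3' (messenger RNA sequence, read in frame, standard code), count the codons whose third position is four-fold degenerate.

Codon 1 ACU (Thr): third position 4-fold.
Codon 2 CUG (Leu): third position 4-fold.
Codon 3 ACA (Thr): third position 4-fold.
Codon 4 CUA (Leu): third position 4-fold.
Codon 5 GAG (Glu): third position 2-fold.
Four-fold degenerate third positions: 4.

4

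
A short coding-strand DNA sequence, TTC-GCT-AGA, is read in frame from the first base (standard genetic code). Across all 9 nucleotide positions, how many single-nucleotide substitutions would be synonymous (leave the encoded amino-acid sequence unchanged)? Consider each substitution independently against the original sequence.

Codon 1 (TTC, Phe): 1 synonymous substitution.
Codon 2 (GCT, Ala): 3 synonymous substitutions.
Codon 3 (AGA, Arg): 2 synonymous substitutions.
Total: 1 + 3 + 2 = 6.

6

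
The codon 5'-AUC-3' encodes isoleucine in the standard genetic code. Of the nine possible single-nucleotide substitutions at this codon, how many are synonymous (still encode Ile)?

2

Position 1: none → 0 synonymous.
Position 2: none → 0 synonymous.
Position 3: AUU, AUA → 2 synonymous.
Total: 0 + 0 + 2 = 2.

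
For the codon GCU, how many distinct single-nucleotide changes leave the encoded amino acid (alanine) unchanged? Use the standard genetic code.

3

Position 1: none → 0 synonymous.
Position 2: none → 0 synonymous.
Position 3: GCC, GCA, GCG → 3 synonymous.
Total: 0 + 0 + 3 = 3.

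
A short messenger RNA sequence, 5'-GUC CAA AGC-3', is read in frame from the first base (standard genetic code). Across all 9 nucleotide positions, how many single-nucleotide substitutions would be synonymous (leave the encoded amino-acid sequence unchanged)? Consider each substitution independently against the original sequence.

Codon 1 (GUC, Val): 3 synonymous substitutions.
Codon 2 (CAA, Gln): 1 synonymous substitution.
Codon 3 (AGC, Ser): 1 synonymous substitution.
Total: 3 + 1 + 1 = 5.

5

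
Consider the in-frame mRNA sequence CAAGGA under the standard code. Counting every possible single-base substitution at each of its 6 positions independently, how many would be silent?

Codon 1 (CAA, Gln): 1 synonymous substitution.
Codon 2 (GGA, Gly): 3 synonymous substitutions.
Total: 1 + 3 = 4.

4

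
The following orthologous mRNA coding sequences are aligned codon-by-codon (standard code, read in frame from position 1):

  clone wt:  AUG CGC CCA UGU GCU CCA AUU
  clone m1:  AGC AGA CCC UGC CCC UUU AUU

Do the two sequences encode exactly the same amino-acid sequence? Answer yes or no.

no

Codon 1: AUG Met / AGC Ser — nonsynonymous.
Codon 2: CGC Arg / AGA Arg — synonymous.
Codon 3: CCA Pro / CCC Pro — synonymous.
Codon 4: UGU Cys / UGC Cys — synonymous.
Codon 5: GCU Ala / CCC Pro — nonsynonymous.
Codon 6: CCA Pro / UUU Phe — nonsynonymous.
Codon 7: AUU Ile / AUU Ile — identical.
Nonsynonymous differences: 3 → different protein.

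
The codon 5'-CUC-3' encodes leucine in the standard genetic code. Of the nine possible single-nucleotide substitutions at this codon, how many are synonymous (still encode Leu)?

3

Position 1: none → 0 synonymous.
Position 2: none → 0 synonymous.
Position 3: CUU, CUA, CUG → 3 synonymous.
Total: 0 + 0 + 3 = 3.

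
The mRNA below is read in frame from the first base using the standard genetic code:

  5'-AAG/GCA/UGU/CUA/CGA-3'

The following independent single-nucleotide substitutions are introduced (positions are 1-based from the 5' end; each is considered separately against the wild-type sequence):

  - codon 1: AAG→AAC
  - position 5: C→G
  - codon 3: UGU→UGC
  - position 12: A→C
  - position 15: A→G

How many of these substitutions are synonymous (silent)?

Codon 1: AAG (Lys) → AAC (Asn) — missense.
Codon 2: GCA (Ala) → GGA (Gly) — missense.
Codon 3: UGU (Cys) → UGC (Cys) — synonymous.
Codon 4: CUA (Leu) → CUC (Leu) — synonymous.
Codon 5: CGA (Arg) → CGG (Arg) — synonymous.
Synonymous: 3 of 5.

3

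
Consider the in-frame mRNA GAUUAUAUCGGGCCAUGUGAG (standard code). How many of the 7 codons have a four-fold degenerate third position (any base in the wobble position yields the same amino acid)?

2

Codon 1 GAU (Asp): third position 2-fold.
Codon 2 UAU (Tyr): third position 2-fold.
Codon 3 AUC (Ile): third position 3-fold.
Codon 4 GGG (Gly): third position 4-fold.
Codon 5 CCA (Pro): third position 4-fold.
Codon 6 UGU (Cys): third position 2-fold.
Codon 7 GAG (Glu): third position 2-fold.
Four-fold degenerate third positions: 2.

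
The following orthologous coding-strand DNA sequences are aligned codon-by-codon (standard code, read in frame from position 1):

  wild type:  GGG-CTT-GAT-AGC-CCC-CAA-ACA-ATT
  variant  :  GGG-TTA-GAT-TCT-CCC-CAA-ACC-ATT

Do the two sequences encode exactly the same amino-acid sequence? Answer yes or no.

Codon 1: GGG Gly / GGG Gly — identical.
Codon 2: CTT Leu / TTA Leu — synonymous.
Codon 3: GAT Asp / GAT Asp — identical.
Codon 4: AGC Ser / TCT Ser — synonymous.
Codon 5: CCC Pro / CCC Pro — identical.
Codon 6: CAA Gln / CAA Gln — identical.
Codon 7: ACA Thr / ACC Thr — synonymous.
Codon 8: ATT Ile / ATT Ile — identical.
Nonsynonymous differences: 0 → same protein.

yes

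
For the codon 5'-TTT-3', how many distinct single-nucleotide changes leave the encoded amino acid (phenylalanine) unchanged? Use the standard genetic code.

1

Position 1: none → 0 synonymous.
Position 2: none → 0 synonymous.
Position 3: TTC → 1 synonymous.
Total: 0 + 0 + 1 = 1.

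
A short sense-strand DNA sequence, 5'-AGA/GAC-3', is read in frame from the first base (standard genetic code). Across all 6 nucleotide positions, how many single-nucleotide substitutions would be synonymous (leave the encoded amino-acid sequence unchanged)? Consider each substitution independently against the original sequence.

3

Codon 1 (AGA, Arg): 2 synonymous substitutions.
Codon 2 (GAC, Asp): 1 synonymous substitution.
Total: 2 + 1 = 3.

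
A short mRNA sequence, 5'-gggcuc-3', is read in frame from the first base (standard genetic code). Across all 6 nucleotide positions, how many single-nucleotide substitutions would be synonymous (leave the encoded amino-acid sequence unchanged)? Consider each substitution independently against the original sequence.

6

Codon 1 (GGG, Gly): 3 synonymous substitutions.
Codon 2 (CUC, Leu): 3 synonymous substitutions.
Total: 3 + 3 = 6.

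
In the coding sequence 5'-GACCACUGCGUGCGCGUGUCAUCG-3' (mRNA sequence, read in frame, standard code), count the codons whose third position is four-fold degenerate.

5

Codon 1 GAC (Asp): third position 2-fold.
Codon 2 CAC (His): third position 2-fold.
Codon 3 UGC (Cys): third position 2-fold.
Codon 4 GUG (Val): third position 4-fold.
Codon 5 CGC (Arg): third position 4-fold.
Codon 6 GUG (Val): third position 4-fold.
Codon 7 UCA (Ser): third position 4-fold.
Codon 8 UCG (Ser): third position 4-fold.
Four-fold degenerate third positions: 5.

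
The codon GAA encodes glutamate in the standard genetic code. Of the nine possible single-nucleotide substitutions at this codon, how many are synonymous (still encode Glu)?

1

Position 1: none → 0 synonymous.
Position 2: none → 0 synonymous.
Position 3: GAG → 1 synonymous.
Total: 0 + 0 + 1 = 1.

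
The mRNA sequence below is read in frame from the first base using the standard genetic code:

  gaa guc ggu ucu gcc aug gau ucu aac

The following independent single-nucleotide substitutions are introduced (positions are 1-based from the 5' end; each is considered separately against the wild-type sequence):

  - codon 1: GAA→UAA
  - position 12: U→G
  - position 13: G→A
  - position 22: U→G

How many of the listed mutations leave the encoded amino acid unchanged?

1

Codon 1: GAA (Glu) → UAA (Stop) — nonsense.
Codon 4: UCU (Ser) → UCG (Ser) — synonymous.
Codon 5: GCC (Ala) → ACC (Thr) — missense.
Codon 8: UCU (Ser) → GCU (Ala) — missense.
Synonymous: 1 of 4.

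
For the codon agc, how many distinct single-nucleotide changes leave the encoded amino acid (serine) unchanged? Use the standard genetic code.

Position 1: none → 0 synonymous.
Position 2: none → 0 synonymous.
Position 3: AGT → 1 synonymous.
Total: 0 + 0 + 1 = 1.

1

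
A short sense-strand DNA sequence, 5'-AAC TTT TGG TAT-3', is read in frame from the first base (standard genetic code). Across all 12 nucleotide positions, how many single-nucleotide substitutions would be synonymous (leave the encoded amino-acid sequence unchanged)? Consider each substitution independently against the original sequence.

3

Codon 1 (AAC, Asn): 1 synonymous substitution.
Codon 2 (TTT, Phe): 1 synonymous substitution.
Codon 3 (TGG, Trp): 0 synonymous substitutions.
Codon 4 (TAT, Tyr): 1 synonymous substitution.
Total: 1 + 1 + 0 + 1 = 3.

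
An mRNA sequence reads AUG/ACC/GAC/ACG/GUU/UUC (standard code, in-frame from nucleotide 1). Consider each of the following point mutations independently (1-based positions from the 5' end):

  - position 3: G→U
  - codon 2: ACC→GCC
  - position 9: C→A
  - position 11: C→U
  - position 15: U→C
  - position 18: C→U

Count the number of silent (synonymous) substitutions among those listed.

Codon 1: AUG (Met) → AUU (Ile) — missense.
Codon 2: ACC (Thr) → GCC (Ala) — missense.
Codon 3: GAC (Asp) → GAA (Glu) — missense.
Codon 4: ACG (Thr) → AUG (Met) — missense.
Codon 5: GUU (Val) → GUC (Val) — synonymous.
Codon 6: UUC (Phe) → UUU (Phe) — synonymous.
Synonymous: 2 of 6.

2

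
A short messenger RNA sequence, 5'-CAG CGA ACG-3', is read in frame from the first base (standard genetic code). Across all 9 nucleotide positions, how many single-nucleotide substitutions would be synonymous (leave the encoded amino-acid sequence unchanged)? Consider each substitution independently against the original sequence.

Codon 1 (CAG, Gln): 1 synonymous substitution.
Codon 2 (CGA, Arg): 4 synonymous substitutions.
Codon 3 (ACG, Thr): 3 synonymous substitutions.
Total: 1 + 4 + 3 = 8.

8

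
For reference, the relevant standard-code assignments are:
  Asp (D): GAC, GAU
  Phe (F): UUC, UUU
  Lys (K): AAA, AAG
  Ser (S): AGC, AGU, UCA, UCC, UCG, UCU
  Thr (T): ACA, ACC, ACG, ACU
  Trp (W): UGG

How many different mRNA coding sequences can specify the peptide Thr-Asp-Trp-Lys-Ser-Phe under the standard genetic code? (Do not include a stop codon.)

192

Thr: 4 codons.
Asp: 2 codons.
Trp: 1 codon.
Lys: 2 codons.
Ser: 6 codons.
Phe: 2 codons.
4 × 2 × 1 × 2 × 6 × 2 = 192.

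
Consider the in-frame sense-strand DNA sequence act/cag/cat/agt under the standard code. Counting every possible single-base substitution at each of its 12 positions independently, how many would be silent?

Codon 1 (ACT, Thr): 3 synonymous substitutions.
Codon 2 (CAG, Gln): 1 synonymous substitution.
Codon 3 (CAT, His): 1 synonymous substitution.
Codon 4 (AGT, Ser): 1 synonymous substitution.
Total: 3 + 1 + 1 + 1 = 6.

6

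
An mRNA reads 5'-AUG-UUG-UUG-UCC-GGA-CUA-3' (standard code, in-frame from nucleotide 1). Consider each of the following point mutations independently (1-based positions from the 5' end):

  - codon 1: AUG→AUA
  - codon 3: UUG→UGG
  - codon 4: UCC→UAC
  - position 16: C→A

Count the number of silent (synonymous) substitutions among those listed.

Codon 1: AUG (Met) → AUA (Ile) — missense.
Codon 3: UUG (Leu) → UGG (Trp) — missense.
Codon 4: UCC (Ser) → UAC (Tyr) — missense.
Codon 6: CUA (Leu) → AUA (Ile) — missense.
Synonymous: 0 of 4.

0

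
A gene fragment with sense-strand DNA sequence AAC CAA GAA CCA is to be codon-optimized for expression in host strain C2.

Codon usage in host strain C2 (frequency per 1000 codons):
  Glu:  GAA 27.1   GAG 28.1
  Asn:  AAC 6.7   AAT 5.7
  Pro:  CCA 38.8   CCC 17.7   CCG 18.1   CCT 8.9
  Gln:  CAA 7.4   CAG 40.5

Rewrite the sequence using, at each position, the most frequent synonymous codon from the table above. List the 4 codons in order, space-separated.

AAC CAG GAG CCA

Codon 1 (Asn): best is AAC at 6.7.
Codon 2 (Gln): best is CAG at 40.5.
Codon 3 (Glu): best is GAG at 28.1.
Codon 4 (Pro): best is CCA at 38.8.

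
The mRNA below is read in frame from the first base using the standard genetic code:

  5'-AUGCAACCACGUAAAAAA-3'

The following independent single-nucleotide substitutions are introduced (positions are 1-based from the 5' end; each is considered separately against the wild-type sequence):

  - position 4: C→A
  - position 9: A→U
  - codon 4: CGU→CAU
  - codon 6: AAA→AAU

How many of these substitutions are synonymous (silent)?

1

Codon 2: CAA (Gln) → AAA (Lys) — missense.
Codon 3: CCA (Pro) → CCU (Pro) — synonymous.
Codon 4: CGU (Arg) → CAU (His) — missense.
Codon 6: AAA (Lys) → AAU (Asn) — missense.
Synonymous: 1 of 4.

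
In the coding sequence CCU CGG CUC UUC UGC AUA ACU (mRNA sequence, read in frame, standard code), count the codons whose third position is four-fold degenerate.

4

Codon 1 CCU (Pro): third position 4-fold.
Codon 2 CGG (Arg): third position 4-fold.
Codon 3 CUC (Leu): third position 4-fold.
Codon 4 UUC (Phe): third position 2-fold.
Codon 5 UGC (Cys): third position 2-fold.
Codon 6 AUA (Ile): third position 3-fold.
Codon 7 ACU (Thr): third position 4-fold.
Four-fold degenerate third positions: 4.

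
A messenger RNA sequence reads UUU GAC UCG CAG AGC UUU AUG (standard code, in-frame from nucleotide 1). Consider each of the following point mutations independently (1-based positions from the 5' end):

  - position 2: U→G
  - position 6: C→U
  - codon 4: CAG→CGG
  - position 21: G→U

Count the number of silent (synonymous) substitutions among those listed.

Codon 1: UUU (Phe) → UGU (Cys) — missense.
Codon 2: GAC (Asp) → GAU (Asp) — synonymous.
Codon 4: CAG (Gln) → CGG (Arg) — missense.
Codon 7: AUG (Met) → AUU (Ile) — missense.
Synonymous: 1 of 4.

1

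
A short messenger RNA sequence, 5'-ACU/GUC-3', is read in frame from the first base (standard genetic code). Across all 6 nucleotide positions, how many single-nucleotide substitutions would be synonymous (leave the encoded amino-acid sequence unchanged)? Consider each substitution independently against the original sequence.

Codon 1 (ACU, Thr): 3 synonymous substitutions.
Codon 2 (GUC, Val): 3 synonymous substitutions.
Total: 3 + 3 = 6.

6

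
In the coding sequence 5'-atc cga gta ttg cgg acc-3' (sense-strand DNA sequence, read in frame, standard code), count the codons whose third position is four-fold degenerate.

Codon 1 ATC (Ile): third position 3-fold.
Codon 2 CGA (Arg): third position 4-fold.
Codon 3 GTA (Val): third position 4-fold.
Codon 4 TTG (Leu): third position 2-fold.
Codon 5 CGG (Arg): third position 4-fold.
Codon 6 ACC (Thr): third position 4-fold.
Four-fold degenerate third positions: 4.

4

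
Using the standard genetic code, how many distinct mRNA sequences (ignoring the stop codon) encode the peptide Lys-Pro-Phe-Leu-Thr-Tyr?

768

Lys: 2 codons.
Pro: 4 codons.
Phe: 2 codons.
Leu: 6 codons.
Thr: 4 codons.
Tyr: 2 codons.
2 × 4 × 2 × 6 × 4 × 2 = 768.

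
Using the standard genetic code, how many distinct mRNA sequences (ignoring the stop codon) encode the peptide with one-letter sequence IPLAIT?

Ile: 3 codons.
Pro: 4 codons.
Leu: 6 codons.
Ala: 4 codons.
Ile: 3 codons.
Thr: 4 codons.
3 × 4 × 6 × 4 × 3 × 4 = 3456.

3456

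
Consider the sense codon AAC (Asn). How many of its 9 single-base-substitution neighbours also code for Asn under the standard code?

Position 1: none → 0 synonymous.
Position 2: none → 0 synonymous.
Position 3: AAU → 1 synonymous.
Total: 0 + 0 + 1 = 1.

1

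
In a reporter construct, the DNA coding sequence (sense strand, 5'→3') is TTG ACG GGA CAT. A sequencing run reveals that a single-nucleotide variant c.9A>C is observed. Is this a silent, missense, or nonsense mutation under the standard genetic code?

Position 9 falls in codon 3: GGA → Gly.
After the substitution the codon is GGC → Gly.
Both encode Gly, so the change is synonymous.

silent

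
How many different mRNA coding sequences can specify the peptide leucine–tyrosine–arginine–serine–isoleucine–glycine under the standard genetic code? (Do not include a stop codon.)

Leu: 6 codons.
Tyr: 2 codons.
Arg: 6 codons.
Ser: 6 codons.
Ile: 3 codons.
Gly: 4 codons.
6 × 2 × 6 × 6 × 3 × 4 = 5184.

5184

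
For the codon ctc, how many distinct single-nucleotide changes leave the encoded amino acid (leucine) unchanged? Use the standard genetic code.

Position 1: none → 0 synonymous.
Position 2: none → 0 synonymous.
Position 3: CTT, CTA, CTG → 3 synonymous.
Total: 0 + 0 + 3 = 3.

3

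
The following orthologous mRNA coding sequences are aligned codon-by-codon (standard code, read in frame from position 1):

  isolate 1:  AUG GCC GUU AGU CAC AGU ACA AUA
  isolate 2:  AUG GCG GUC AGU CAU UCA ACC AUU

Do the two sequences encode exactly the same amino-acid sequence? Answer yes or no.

Codon 1: AUG Met / AUG Met — identical.
Codon 2: GCC Ala / GCG Ala — synonymous.
Codon 3: GUU Val / GUC Val — synonymous.
Codon 4: AGU Ser / AGU Ser — identical.
Codon 5: CAC His / CAU His — synonymous.
Codon 6: AGU Ser / UCA Ser — synonymous.
Codon 7: ACA Thr / ACC Thr — synonymous.
Codon 8: AUA Ile / AUU Ile — synonymous.
Nonsynonymous differences: 0 → same protein.

yes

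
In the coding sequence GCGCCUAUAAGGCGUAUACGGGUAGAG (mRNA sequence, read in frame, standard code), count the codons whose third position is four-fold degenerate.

Codon 1 GCG (Ala): third position 4-fold.
Codon 2 CCU (Pro): third position 4-fold.
Codon 3 AUA (Ile): third position 3-fold.
Codon 4 AGG (Arg): third position 2-fold.
Codon 5 CGU (Arg): third position 4-fold.
Codon 6 AUA (Ile): third position 3-fold.
Codon 7 CGG (Arg): third position 4-fold.
Codon 8 GUA (Val): third position 4-fold.
Codon 9 GAG (Glu): third position 2-fold.
Four-fold degenerate third positions: 5.

5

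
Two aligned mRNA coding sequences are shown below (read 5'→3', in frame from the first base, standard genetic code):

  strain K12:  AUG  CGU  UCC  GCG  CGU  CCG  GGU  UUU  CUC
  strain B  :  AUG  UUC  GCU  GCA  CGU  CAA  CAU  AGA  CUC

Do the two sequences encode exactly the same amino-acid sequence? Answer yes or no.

no

Codon 1: AUG Met / AUG Met — identical.
Codon 2: CGU Arg / UUC Phe — nonsynonymous.
Codon 3: UCC Ser / GCU Ala — nonsynonymous.
Codon 4: GCG Ala / GCA Ala — synonymous.
Codon 5: CGU Arg / CGU Arg — identical.
Codon 6: CCG Pro / CAA Gln — nonsynonymous.
Codon 7: GGU Gly / CAU His — nonsynonymous.
Codon 8: UUU Phe / AGA Arg — nonsynonymous.
Codon 9: CUC Leu / CUC Leu — identical.
Nonsynonymous differences: 5 → different protein.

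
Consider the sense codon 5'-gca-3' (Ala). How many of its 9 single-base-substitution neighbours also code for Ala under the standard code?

Position 1: none → 0 synonymous.
Position 2: none → 0 synonymous.
Position 3: GCU, GCC, GCG → 3 synonymous.
Total: 0 + 0 + 3 = 3.

3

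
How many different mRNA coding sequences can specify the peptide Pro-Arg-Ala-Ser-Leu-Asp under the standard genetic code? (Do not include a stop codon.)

6912

Pro: 4 codons.
Arg: 6 codons.
Ala: 4 codons.
Ser: 6 codons.
Leu: 6 codons.
Asp: 2 codons.
4 × 6 × 4 × 6 × 6 × 2 = 6912.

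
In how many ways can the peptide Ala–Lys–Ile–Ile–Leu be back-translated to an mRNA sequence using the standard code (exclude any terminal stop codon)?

Ala: 4 codons.
Lys: 2 codons.
Ile: 3 codons.
Ile: 3 codons.
Leu: 6 codons.
4 × 2 × 3 × 3 × 6 = 432.

432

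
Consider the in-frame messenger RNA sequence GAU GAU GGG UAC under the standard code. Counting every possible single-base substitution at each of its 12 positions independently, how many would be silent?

Codon 1 (GAU, Asp): 1 synonymous substitution.
Codon 2 (GAU, Asp): 1 synonymous substitution.
Codon 3 (GGG, Gly): 3 synonymous substitutions.
Codon 4 (UAC, Tyr): 1 synonymous substitution.
Total: 1 + 1 + 3 + 1 = 6.

6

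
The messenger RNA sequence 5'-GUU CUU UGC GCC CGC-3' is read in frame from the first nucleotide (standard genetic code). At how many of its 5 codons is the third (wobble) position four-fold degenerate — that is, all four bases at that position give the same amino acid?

4

Codon 1 GUU (Val): third position 4-fold.
Codon 2 CUU (Leu): third position 4-fold.
Codon 3 UGC (Cys): third position 2-fold.
Codon 4 GCC (Ala): third position 4-fold.
Codon 5 CGC (Arg): third position 4-fold.
Four-fold degenerate third positions: 4.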